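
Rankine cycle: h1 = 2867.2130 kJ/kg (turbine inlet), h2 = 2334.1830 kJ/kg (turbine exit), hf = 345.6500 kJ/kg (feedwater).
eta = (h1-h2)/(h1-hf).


W = 533.0300 kJ/kg
Q_in = 2521.5630 kJ/kg
eta = 0.2114 = 21.1389%

eta = 21.1389%


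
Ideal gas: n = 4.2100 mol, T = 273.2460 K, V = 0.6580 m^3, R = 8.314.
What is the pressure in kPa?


P = nRT/V = 4.2100 * 8.314 * 273.2460 / 0.6580
= 9564.1401 / 0.6580 = 14535.1673 Pa = 14.5352 kPa

14.5352 kPa


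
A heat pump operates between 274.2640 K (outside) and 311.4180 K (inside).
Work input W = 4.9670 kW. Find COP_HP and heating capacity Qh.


COP = 311.4180 / 37.1540 = 8.3818
Qh = 8.3818 * 4.9670 = 41.6325 kW

COP = 8.3818, Qh = 41.6325 kW


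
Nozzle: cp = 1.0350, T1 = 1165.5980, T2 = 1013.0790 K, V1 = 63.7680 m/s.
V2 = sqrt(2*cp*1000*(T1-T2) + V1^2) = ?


dT = 152.5190 K
2*cp*1000*dT = 315714.3300
V1^2 = 4066.3578
V2 = sqrt(319780.6878) = 565.4915 m/s

565.4915 m/s


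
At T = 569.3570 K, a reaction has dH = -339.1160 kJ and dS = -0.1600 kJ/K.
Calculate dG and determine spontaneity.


T*dS = 569.3570 * -0.1600 = -91.0971 kJ
dG = -339.1160 + 91.0971 = -248.0189 kJ (spontaneous)

dG = -248.0189 kJ, spontaneous


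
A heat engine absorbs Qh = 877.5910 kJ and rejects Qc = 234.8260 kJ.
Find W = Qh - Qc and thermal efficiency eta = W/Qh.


W = 877.5910 - 234.8260 = 642.7650 kJ
eta = 642.7650 / 877.5910 = 0.7324 = 73.2420%

W = 642.7650 kJ, eta = 73.2420%


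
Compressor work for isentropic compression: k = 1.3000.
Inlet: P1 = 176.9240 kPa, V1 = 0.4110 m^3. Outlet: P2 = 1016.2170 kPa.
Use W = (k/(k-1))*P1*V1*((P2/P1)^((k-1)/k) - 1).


(k-1)/k = 0.2308
(P2/P1)^exp = 1.4969
W = 4.3333 * 176.9240 * 0.4110 * (1.4969 - 1) = 156.5818 kJ

156.5818 kJ


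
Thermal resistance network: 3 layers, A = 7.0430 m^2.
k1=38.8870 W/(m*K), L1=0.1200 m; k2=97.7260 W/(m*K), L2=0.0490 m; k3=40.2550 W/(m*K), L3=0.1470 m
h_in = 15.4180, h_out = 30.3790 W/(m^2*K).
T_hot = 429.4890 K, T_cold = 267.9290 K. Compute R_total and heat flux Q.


R_conv_in = 1/(15.4180*7.0430) = 0.0092
R_1 = 0.1200/(38.8870*7.0430) = 0.0004
R_2 = 0.0490/(97.7260*7.0430) = 7.1192e-05
R_3 = 0.1470/(40.2550*7.0430) = 0.0005
R_conv_out = 1/(30.3790*7.0430) = 0.0047
R_total = 0.0149 K/W
Q = 161.5600 / 0.0149 = 10835.2074 W

R_total = 0.0149 K/W, Q = 10835.2074 W


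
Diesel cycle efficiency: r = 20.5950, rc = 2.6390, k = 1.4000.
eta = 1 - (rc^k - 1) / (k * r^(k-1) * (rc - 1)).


r^(k-1) = 3.3535
rc^k = 3.8906
eta = 0.6244 = 62.4358%

62.4358%


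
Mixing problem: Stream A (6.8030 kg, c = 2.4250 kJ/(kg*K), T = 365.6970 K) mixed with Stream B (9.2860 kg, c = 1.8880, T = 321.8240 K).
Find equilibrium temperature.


num = 11675.2120
den = 34.0292
Tf = 343.0935 K

343.0935 K


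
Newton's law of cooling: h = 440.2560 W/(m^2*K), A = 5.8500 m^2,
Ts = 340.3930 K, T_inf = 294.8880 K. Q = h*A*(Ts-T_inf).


dT = 45.5050 K
Q = 440.2560 * 5.8500 * 45.5050 = 117198.0183 W

117198.0183 W


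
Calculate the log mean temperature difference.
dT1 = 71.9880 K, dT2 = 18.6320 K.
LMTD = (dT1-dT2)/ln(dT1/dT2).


dT1/dT2 = 3.8637
ln(dT1/dT2) = 1.3516
LMTD = 53.3560 / 1.3516 = 39.4756 K

39.4756 K


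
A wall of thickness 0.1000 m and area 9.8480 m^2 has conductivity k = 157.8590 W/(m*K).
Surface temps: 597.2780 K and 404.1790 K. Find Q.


dT = 193.0990 K
Q = 157.8590 * 9.8480 * 193.0990 / 0.1000 = 3001908.2332 W

3001908.2332 W


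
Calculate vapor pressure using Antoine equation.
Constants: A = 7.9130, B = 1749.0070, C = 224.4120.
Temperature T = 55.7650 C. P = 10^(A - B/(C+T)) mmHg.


C+T = 280.1770
B/(C+T) = 6.2425
log10(P) = 7.9130 - 6.2425 = 1.6705
P = 10^1.6705 = 46.8266 mmHg

46.8266 mmHg


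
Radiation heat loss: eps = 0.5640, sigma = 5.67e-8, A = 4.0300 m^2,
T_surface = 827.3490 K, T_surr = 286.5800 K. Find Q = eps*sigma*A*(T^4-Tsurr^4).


T^4 = 4.6855e+11
Tsurr^4 = 6.7450e+09
Q = 0.5640 * 5.67e-8 * 4.0300 * 4.6180e+11 = 59514.7819 W

59514.7819 W


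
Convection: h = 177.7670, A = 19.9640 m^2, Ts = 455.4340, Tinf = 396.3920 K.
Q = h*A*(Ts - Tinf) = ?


dT = 59.0420 K
Q = 177.7670 * 19.9640 * 59.0420 = 209536.5384 W

209536.5384 W


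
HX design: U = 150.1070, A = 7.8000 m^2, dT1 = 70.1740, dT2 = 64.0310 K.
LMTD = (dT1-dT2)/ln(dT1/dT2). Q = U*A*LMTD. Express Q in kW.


LMTD = 67.0556 K
Q = 150.1070 * 7.8000 * 67.0556 = 78511.0278 W = 78.5110 kW

78.5110 kW


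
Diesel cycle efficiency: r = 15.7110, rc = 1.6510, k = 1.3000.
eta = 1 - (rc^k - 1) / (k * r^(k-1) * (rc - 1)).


r^(k-1) = 2.2849
rc^k = 1.9190
eta = 0.5247 = 52.4750%

52.4750%


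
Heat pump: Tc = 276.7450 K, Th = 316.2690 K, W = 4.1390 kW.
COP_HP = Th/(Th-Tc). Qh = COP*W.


COP = 316.2690 / 39.5240 = 8.0019
Qh = 8.0019 * 4.1390 = 33.1201 kW

COP = 8.0019, Qh = 33.1201 kW


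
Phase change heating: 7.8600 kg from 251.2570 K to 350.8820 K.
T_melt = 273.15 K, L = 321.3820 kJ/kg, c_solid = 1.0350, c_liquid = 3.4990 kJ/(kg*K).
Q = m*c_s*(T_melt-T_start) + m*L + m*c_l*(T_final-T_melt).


Q1 (sensible, solid) = 7.8600 * 1.0350 * 21.8930 = 178.1017 kJ
Q2 (latent) = 7.8600 * 321.3820 = 2526.0625 kJ
Q3 (sensible, liquid) = 7.8600 * 3.4990 * 77.7320 = 2137.7963 kJ
Q_total = 4841.9606 kJ

4841.9606 kJ


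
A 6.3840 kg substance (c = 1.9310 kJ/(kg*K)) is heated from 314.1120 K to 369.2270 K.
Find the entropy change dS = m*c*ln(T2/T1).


T2/T1 = 1.1755
ln(T2/T1) = 0.1617
dS = 6.3840 * 1.9310 * 0.1617 = 1.9929 kJ/K

1.9929 kJ/K


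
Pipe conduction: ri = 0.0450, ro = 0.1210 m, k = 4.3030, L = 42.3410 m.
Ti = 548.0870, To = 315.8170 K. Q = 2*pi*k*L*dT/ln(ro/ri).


dT = 232.2700 K
ln(ro/ri) = 0.9891
Q = 2*pi*4.3030*42.3410*232.2700 / 0.9891 = 268814.6447 W

268814.6447 W


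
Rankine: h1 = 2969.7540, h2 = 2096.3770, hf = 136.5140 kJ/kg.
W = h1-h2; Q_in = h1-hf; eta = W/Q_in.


W = 873.3770 kJ/kg
Q_in = 2833.2400 kJ/kg
eta = 0.3083 = 30.8261%

eta = 30.8261%


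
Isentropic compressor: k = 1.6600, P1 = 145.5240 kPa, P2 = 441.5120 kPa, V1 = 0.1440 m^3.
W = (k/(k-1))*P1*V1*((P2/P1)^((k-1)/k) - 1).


(k-1)/k = 0.3976
(P2/P1)^exp = 1.5547
W = 2.5152 * 145.5240 * 0.1440 * (1.5547 - 1) = 29.2352 kJ

29.2352 kJ


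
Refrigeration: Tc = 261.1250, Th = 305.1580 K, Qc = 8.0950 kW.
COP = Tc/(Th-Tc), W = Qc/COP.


COP = 261.1250 / 44.0330 = 5.9302
W = 8.0950 / 5.9302 = 1.3650 kW

COP = 5.9302, W = 1.3650 kW


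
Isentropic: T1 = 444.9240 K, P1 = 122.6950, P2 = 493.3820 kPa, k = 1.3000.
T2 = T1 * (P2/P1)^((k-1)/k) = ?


(k-1)/k = 0.2308
(P2/P1)^exp = 1.3787
T2 = 444.9240 * 1.3787 = 613.4126 K

613.4126 K


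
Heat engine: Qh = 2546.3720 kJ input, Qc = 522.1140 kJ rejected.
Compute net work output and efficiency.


W = 2546.3720 - 522.1140 = 2024.2580 kJ
eta = 2024.2580 / 2546.3720 = 0.7950 = 79.4958%

W = 2024.2580 kJ, eta = 79.4958%


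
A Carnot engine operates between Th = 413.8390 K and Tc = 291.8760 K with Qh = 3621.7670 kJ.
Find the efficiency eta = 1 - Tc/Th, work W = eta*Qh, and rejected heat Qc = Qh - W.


eta = 1 - 291.8760/413.8390 = 0.2947
W = 0.2947 * 3621.7670 = 1067.3754 kJ
Qc = 3621.7670 - 1067.3754 = 2554.3916 kJ

eta = 29.4711%, W = 1067.3754 kJ, Qc = 2554.3916 kJ


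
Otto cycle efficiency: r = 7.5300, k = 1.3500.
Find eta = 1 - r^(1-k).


r^(k-1) = 2.0271
eta = 1 - 1/2.0271 = 0.5067 = 50.6688%

50.6688%


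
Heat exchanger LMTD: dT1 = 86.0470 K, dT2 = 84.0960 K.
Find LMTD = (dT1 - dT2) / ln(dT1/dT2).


dT1/dT2 = 1.0232
ln(dT1/dT2) = 0.0229
LMTD = 1.9510 / 0.0229 = 85.0678 K

85.0678 K


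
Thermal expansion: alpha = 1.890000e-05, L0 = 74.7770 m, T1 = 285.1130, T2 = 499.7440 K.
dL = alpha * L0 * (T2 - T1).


dT = 214.6310 K
dL = 1.890000e-05 * 74.7770 * 214.6310 = 0.303335 m
L_final = 75.080335 m

dL = 0.303335 m


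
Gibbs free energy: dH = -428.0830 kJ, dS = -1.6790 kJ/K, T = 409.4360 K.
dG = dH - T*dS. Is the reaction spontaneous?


T*dS = 409.4360 * -1.6790 = -687.4430 kJ
dG = -428.0830 + 687.4430 = 259.3600 kJ (non-spontaneous)

dG = 259.3600 kJ, non-spontaneous


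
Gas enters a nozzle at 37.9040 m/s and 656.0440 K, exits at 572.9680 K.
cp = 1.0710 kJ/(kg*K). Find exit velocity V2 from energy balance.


dT = 83.0760 K
2*cp*1000*dT = 177948.7920
V1^2 = 1436.7132
V2 = sqrt(179385.5052) = 423.5393 m/s

423.5393 m/s


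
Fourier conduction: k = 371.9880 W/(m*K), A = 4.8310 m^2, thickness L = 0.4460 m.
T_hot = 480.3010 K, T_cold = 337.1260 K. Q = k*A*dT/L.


dT = 143.1750 K
Q = 371.9880 * 4.8310 * 143.1750 / 0.4460 = 576897.0268 W

576897.0268 W


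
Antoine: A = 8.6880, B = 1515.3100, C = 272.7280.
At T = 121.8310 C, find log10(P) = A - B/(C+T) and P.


C+T = 394.5590
B/(C+T) = 3.8405
log10(P) = 8.6880 - 3.8405 = 4.8475
P = 10^4.8475 = 70385.6923 mmHg

70385.6923 mmHg


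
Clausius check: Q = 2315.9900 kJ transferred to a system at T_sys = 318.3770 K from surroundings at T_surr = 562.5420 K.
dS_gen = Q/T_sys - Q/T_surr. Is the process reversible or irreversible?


dS_sys = 2315.9900/318.3770 = 7.2744 kJ/K
dS_surr = -2315.9900/562.5420 = -4.1170 kJ/K
dS_gen = 7.2744 - 4.1170 = 3.1574 kJ/K (irreversible)

dS_gen = 3.1574 kJ/K, irreversible


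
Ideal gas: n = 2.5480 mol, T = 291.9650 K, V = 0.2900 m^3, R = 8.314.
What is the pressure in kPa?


P = nRT/V = 2.5480 * 8.314 * 291.9650 / 0.2900
= 6185.0076 / 0.2900 = 21327.6123 Pa = 21.3276 kPa

21.3276 kPa


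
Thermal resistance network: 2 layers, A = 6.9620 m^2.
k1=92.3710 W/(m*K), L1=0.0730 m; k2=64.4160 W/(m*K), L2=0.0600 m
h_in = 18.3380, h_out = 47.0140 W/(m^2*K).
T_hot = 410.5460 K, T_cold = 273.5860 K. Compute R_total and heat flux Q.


R_conv_in = 1/(18.3380*6.9620) = 0.0078
R_1 = 0.0730/(92.3710*6.9620) = 0.0001
R_2 = 0.0600/(64.4160*6.9620) = 0.0001
R_conv_out = 1/(47.0140*6.9620) = 0.0031
R_total = 0.0111 K/W
Q = 136.9600 / 0.0111 = 12299.6853 W

R_total = 0.0111 K/W, Q = 12299.6853 W


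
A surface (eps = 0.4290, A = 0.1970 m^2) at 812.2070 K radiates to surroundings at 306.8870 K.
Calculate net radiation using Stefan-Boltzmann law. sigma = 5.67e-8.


T^4 = 4.3518e+11
Tsurr^4 = 8.8698e+09
Q = 0.4290 * 5.67e-8 * 0.1970 * 4.2631e+11 = 2042.8207 W

2042.8207 W


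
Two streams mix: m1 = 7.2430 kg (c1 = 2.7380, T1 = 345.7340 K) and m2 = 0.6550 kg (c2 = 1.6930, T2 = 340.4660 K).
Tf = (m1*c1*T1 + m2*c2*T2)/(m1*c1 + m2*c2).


num = 7233.9143
den = 20.9402
Tf = 345.4550 K

345.4550 K


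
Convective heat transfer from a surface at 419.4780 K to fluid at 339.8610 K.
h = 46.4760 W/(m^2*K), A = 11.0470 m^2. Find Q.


dT = 79.6170 K
Q = 46.4760 * 11.0470 * 79.6170 = 40876.9898 W

40876.9898 W


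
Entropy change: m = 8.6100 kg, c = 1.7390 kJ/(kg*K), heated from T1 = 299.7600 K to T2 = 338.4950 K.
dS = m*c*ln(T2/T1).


T2/T1 = 1.1292
ln(T2/T1) = 0.1215
dS = 8.6100 * 1.7390 * 0.1215 = 1.8196 kJ/K

1.8196 kJ/K


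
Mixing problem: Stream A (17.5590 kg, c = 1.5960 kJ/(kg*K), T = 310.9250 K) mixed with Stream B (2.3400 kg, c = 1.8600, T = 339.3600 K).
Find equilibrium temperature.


num = 10190.4437
den = 32.3766
Tf = 314.7475 K

314.7475 K


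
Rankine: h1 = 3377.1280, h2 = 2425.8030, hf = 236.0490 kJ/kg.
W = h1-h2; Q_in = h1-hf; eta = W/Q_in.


W = 951.3250 kJ/kg
Q_in = 3141.0790 kJ/kg
eta = 0.3029 = 30.2866%

eta = 30.2866%


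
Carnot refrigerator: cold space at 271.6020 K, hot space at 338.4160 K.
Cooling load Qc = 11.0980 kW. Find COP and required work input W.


COP = 271.6020 / 66.8140 = 4.0650
W = 11.0980 / 4.0650 = 2.7301 kW

COP = 4.0650, W = 2.7301 kW


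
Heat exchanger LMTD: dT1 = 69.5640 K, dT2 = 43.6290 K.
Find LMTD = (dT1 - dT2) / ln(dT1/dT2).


dT1/dT2 = 1.5944
ln(dT1/dT2) = 0.4665
LMTD = 25.9350 / 0.4665 = 55.5919 K

55.5919 K


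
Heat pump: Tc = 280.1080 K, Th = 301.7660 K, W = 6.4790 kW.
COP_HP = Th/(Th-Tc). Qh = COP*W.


COP = 301.7660 / 21.6580 = 13.9332
Qh = 13.9332 * 6.4790 = 90.2734 kW

COP = 13.9332, Qh = 90.2734 kW


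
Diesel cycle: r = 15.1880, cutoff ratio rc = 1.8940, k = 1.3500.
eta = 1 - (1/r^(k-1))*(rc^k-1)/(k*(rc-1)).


r^(k-1) = 2.5913
rc^k = 2.3684
eta = 0.5624 = 56.2447%

56.2447%


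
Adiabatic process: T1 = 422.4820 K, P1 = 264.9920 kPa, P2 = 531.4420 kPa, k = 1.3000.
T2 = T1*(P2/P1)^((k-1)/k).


(k-1)/k = 0.2308
(P2/P1)^exp = 1.1742
T2 = 422.4820 * 1.1742 = 496.0803 K

496.0803 K


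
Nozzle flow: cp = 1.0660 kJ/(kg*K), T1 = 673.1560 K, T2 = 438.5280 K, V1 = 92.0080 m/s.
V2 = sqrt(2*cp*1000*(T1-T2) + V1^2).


dT = 234.6280 K
2*cp*1000*dT = 500226.8960
V1^2 = 8465.4721
V2 = sqrt(508692.3681) = 713.2267 m/s

713.2267 m/s


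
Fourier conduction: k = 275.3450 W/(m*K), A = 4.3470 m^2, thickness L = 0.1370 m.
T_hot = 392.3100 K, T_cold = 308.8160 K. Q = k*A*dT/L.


dT = 83.4940 K
Q = 275.3450 * 4.3470 * 83.4940 / 0.1370 = 729460.0887 W

729460.0887 W


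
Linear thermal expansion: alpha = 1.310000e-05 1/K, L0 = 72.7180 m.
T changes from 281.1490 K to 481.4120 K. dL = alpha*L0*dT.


dT = 200.2630 K
dL = 1.310000e-05 * 72.7180 * 200.2630 = 0.190772 m
L_final = 72.908772 m

dL = 0.190772 m


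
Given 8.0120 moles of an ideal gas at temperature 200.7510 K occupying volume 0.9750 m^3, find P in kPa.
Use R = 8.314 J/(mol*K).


P = nRT/V = 8.0120 * 8.314 * 200.7510 / 0.9750
= 13372.3790 / 0.9750 = 13715.2606 Pa = 13.7153 kPa

13.7153 kPa


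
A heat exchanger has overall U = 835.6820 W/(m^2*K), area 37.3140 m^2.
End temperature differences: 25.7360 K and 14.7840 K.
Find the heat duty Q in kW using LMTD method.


LMTD = 19.7566 K
Q = 835.6820 * 37.3140 * 19.7566 = 616064.1542 W = 616.0642 kW

616.0642 kW


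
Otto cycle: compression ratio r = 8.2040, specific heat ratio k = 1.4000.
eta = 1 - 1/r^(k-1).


r^(k-1) = 2.3207
eta = 1 - 1/2.3207 = 0.5691 = 56.9087%

56.9087%


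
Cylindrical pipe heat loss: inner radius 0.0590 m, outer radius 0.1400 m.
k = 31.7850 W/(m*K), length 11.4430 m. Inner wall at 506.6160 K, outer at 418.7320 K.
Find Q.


dT = 87.8840 K
ln(ro/ri) = 0.8641
Q = 2*pi*31.7850*11.4430*87.8840 / 0.8641 = 232426.3114 W

232426.3114 W


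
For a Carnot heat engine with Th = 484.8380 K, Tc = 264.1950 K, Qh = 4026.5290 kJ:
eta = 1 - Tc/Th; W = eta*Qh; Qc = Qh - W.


eta = 1 - 264.1950/484.8380 = 0.4551
W = 0.4551 * 4026.5290 = 1832.4171 kJ
Qc = 4026.5290 - 1832.4171 = 2194.1119 kJ

eta = 45.5086%, W = 1832.4171 kJ, Qc = 2194.1119 kJ


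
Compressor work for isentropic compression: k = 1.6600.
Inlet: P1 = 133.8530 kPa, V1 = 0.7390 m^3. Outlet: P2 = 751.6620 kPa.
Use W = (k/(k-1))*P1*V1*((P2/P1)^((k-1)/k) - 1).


(k-1)/k = 0.3976
(P2/P1)^exp = 1.9859
W = 2.5152 * 133.8530 * 0.7390 * (1.9859 - 1) = 245.2781 kJ

245.2781 kJ


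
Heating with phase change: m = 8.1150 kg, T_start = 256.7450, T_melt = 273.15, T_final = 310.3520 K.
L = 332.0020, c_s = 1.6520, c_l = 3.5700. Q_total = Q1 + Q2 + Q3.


Q1 (sensible, solid) = 8.1150 * 1.6520 * 16.4050 = 219.9251 kJ
Q2 (latent) = 8.1150 * 332.0020 = 2694.1962 kJ
Q3 (sensible, liquid) = 8.1150 * 3.5700 * 37.2020 = 1077.7624 kJ
Q_total = 3991.8837 kJ

3991.8837 kJ


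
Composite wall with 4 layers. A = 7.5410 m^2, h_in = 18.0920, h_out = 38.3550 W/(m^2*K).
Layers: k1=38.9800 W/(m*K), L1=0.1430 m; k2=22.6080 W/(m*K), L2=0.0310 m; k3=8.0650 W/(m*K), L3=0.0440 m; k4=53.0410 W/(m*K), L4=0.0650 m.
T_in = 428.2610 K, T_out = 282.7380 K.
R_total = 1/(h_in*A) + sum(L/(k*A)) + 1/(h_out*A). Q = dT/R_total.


R_conv_in = 1/(18.0920*7.5410) = 0.0073
R_1 = 0.1430/(38.9800*7.5410) = 0.0005
R_2 = 0.0310/(22.6080*7.5410) = 0.0002
R_3 = 0.0440/(8.0650*7.5410) = 0.0007
R_4 = 0.0650/(53.0410*7.5410) = 0.0002
R_conv_out = 1/(38.3550*7.5410) = 0.0035
R_total = 0.0123 K/W
Q = 145.5230 / 0.0123 = 11791.4936 W

R_total = 0.0123 K/W, Q = 11791.4936 W


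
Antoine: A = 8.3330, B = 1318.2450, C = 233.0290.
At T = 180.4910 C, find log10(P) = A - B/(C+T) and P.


C+T = 413.5200
B/(C+T) = 3.1879
log10(P) = 8.3330 - 3.1879 = 5.1451
P = 10^5.1451 = 139680.9759 mmHg

139680.9759 mmHg


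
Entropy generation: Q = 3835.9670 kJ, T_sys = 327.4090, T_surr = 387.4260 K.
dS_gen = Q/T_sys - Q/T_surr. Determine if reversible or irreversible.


dS_sys = 3835.9670/327.4090 = 11.7161 kJ/K
dS_surr = -3835.9670/387.4260 = -9.9012 kJ/K
dS_gen = 11.7161 - 9.9012 = 1.8150 kJ/K (irreversible)

dS_gen = 1.8150 kJ/K, irreversible


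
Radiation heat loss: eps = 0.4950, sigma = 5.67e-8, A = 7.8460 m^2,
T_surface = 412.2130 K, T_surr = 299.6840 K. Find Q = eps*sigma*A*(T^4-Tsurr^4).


T^4 = 2.8873e+10
Tsurr^4 = 8.0659e+09
Q = 0.4950 * 5.67e-8 * 7.8460 * 2.0807e+10 = 4581.8450 W

4581.8450 W


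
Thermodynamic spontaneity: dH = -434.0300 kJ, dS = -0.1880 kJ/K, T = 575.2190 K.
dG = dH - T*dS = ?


T*dS = 575.2190 * -0.1880 = -108.1412 kJ
dG = -434.0300 + 108.1412 = -325.8888 kJ (spontaneous)

dG = -325.8888 kJ, spontaneous


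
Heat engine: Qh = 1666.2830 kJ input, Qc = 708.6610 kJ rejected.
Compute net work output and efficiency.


W = 1666.2830 - 708.6610 = 957.6220 kJ
eta = 957.6220 / 1666.2830 = 0.5747 = 57.4705%

W = 957.6220 kJ, eta = 57.4705%


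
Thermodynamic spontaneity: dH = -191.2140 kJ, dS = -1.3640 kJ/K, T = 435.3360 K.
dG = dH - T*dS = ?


T*dS = 435.3360 * -1.3640 = -593.7983 kJ
dG = -191.2140 + 593.7983 = 402.5843 kJ (non-spontaneous)

dG = 402.5843 kJ, non-spontaneous


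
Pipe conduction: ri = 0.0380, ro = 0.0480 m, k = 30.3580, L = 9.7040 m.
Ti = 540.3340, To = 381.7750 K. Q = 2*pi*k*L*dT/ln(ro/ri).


dT = 158.5590 K
ln(ro/ri) = 0.2336
Q = 2*pi*30.3580*9.7040*158.5590 / 0.2336 = 1256302.6129 W

1256302.6129 W


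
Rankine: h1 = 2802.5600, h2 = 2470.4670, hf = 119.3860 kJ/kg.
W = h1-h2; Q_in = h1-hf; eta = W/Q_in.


W = 332.0930 kJ/kg
Q_in = 2683.1740 kJ/kg
eta = 0.1238 = 12.3769%

eta = 12.3769%


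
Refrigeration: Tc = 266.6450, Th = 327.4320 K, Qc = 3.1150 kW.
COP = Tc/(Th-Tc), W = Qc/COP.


COP = 266.6450 / 60.7870 = 4.3865
W = 3.1150 / 4.3865 = 0.7101 kW

COP = 4.3865, W = 0.7101 kW


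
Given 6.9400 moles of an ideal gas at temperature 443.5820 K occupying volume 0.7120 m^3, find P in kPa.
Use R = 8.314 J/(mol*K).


P = nRT/V = 6.9400 * 8.314 * 443.5820 / 0.7120
= 25594.3088 / 0.7120 = 35947.0629 Pa = 35.9471 kPa

35.9471 kPa


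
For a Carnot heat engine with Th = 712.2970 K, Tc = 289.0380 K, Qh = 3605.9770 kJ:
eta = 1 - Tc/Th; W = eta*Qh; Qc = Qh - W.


eta = 1 - 289.0380/712.2970 = 0.5942
W = 0.5942 * 3605.9770 = 2142.7329 kJ
Qc = 3605.9770 - 2142.7329 = 1463.2441 kJ

eta = 59.4217%, W = 2142.7329 kJ, Qc = 1463.2441 kJ


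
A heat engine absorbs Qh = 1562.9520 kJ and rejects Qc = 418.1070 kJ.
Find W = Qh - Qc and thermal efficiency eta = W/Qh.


W = 1562.9520 - 418.1070 = 1144.8450 kJ
eta = 1144.8450 / 1562.9520 = 0.7325 = 73.2489%

W = 1144.8450 kJ, eta = 73.2489%


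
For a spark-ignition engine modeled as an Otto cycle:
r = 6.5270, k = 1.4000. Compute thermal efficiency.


r^(k-1) = 2.1178
eta = 1 - 1/2.1178 = 0.5278 = 52.7812%

52.7812%


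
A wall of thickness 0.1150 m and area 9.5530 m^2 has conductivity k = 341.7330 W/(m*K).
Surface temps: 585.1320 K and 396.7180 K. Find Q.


dT = 188.4140 K
Q = 341.7330 * 9.5530 * 188.4140 / 0.1150 = 5348623.4766 W

5348623.4766 W


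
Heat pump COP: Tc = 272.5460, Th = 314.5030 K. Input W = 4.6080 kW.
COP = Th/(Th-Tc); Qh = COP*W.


COP = 314.5030 / 41.9570 = 7.4958
Qh = 7.4958 * 4.6080 = 34.5408 kW

COP = 7.4958, Qh = 34.5408 kW


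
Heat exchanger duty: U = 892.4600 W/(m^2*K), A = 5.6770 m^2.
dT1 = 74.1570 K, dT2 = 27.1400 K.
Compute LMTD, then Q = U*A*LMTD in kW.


LMTD = 46.7749 K
Q = 892.4600 * 5.6770 * 46.7749 = 236984.8260 W = 236.9848 kW

236.9848 kW


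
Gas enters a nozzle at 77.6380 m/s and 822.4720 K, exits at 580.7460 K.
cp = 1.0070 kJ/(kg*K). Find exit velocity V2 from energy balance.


dT = 241.7260 K
2*cp*1000*dT = 486836.1640
V1^2 = 6027.6590
V2 = sqrt(492863.8230) = 702.0426 m/s

702.0426 m/s


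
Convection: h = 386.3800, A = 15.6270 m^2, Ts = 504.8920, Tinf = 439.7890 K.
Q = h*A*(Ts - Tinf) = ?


dT = 65.1030 K
Q = 386.3800 * 15.6270 * 65.1030 = 393089.3268 W

393089.3268 W


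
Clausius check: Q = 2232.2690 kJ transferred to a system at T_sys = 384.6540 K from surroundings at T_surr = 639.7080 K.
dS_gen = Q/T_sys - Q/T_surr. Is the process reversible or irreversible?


dS_sys = 2232.2690/384.6540 = 5.8033 kJ/K
dS_surr = -2232.2690/639.7080 = -3.4895 kJ/K
dS_gen = 5.8033 - 3.4895 = 2.3138 kJ/K (irreversible)

dS_gen = 2.3138 kJ/K, irreversible


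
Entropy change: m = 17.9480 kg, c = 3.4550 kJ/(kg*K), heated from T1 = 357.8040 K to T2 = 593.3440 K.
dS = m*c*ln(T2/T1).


T2/T1 = 1.6583
ln(T2/T1) = 0.5058
dS = 17.9480 * 3.4550 * 0.5058 = 31.3641 kJ/K

31.3641 kJ/K


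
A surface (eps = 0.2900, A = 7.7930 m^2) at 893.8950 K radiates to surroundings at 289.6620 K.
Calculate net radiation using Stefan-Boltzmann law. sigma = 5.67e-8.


T^4 = 6.3848e+11
Tsurr^4 = 7.0399e+09
Q = 0.2900 * 5.67e-8 * 7.7930 * 6.3144e+11 = 80912.6856 W

80912.6856 W


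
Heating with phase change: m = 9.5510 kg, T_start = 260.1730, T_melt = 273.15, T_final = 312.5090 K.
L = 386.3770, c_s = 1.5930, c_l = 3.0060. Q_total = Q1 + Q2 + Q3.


Q1 (sensible, solid) = 9.5510 * 1.5930 * 12.9770 = 197.4417 kJ
Q2 (latent) = 9.5510 * 386.3770 = 3690.2867 kJ
Q3 (sensible, liquid) = 9.5510 * 3.0060 * 39.3590 = 1130.0089 kJ
Q_total = 5017.7374 kJ

5017.7374 kJ


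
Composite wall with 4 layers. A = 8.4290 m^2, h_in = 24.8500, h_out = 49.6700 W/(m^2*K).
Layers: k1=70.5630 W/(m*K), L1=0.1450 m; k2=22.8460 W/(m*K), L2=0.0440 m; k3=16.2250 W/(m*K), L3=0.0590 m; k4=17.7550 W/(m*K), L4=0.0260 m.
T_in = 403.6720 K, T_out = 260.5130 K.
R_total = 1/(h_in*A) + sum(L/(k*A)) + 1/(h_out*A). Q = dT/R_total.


R_conv_in = 1/(24.8500*8.4290) = 0.0048
R_1 = 0.1450/(70.5630*8.4290) = 0.0002
R_2 = 0.0440/(22.8460*8.4290) = 0.0002
R_3 = 0.0590/(16.2250*8.4290) = 0.0004
R_4 = 0.0260/(17.7550*8.4290) = 0.0002
R_conv_out = 1/(49.6700*8.4290) = 0.0024
R_total = 0.0082 K/W
Q = 143.1590 / 0.0082 = 17373.4285 W

R_total = 0.0082 K/W, Q = 17373.4285 W


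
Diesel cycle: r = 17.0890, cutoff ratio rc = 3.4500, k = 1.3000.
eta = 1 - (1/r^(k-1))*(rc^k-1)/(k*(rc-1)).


r^(k-1) = 2.3432
rc^k = 5.0022
eta = 0.4637 = 46.3735%

46.3735%


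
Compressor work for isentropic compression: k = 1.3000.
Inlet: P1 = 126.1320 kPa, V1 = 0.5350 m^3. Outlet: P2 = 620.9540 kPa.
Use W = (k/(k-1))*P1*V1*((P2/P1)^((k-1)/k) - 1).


(k-1)/k = 0.2308
(P2/P1)^exp = 1.4446
W = 4.3333 * 126.1320 * 0.5350 * (1.4446 - 1) = 130.0069 kJ

130.0069 kJ


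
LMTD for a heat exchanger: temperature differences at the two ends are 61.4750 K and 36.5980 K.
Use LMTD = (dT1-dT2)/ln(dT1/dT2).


dT1/dT2 = 1.6797
ln(dT1/dT2) = 0.5186
LMTD = 24.8770 / 0.5186 = 47.9661 K

47.9661 K


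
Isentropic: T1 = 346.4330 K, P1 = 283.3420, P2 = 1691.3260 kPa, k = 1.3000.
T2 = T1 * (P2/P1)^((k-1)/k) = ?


(k-1)/k = 0.2308
(P2/P1)^exp = 1.5103
T2 = 346.4330 * 1.5103 = 523.2110 K

523.2110 K


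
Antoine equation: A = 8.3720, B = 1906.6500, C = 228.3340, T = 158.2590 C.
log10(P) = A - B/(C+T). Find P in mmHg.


C+T = 386.5930
B/(C+T) = 4.9319
log10(P) = 8.3720 - 4.9319 = 3.4401
P = 10^3.4401 = 2754.6663 mmHg

2754.6663 mmHg


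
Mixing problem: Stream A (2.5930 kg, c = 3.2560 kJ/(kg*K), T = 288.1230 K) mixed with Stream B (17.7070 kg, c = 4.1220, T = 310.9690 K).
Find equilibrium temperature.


num = 25129.6515
den = 81.4311
Tf = 308.6003 K

308.6003 K


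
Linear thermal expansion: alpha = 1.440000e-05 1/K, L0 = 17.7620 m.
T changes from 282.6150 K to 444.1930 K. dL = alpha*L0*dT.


dT = 161.5780 K
dL = 1.440000e-05 * 17.7620 * 161.5780 = 0.041327 m
L_final = 17.803327 m

dL = 0.041327 m


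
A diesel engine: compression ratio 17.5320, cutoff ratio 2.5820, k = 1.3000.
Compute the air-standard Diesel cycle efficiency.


r^(k-1) = 2.3613
rc^k = 3.4320
eta = 0.4992 = 49.9207%

49.9207%


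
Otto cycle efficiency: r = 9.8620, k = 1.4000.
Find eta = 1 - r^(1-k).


r^(k-1) = 2.4980
eta = 1 - 1/2.4980 = 0.5997 = 59.9674%

59.9674%


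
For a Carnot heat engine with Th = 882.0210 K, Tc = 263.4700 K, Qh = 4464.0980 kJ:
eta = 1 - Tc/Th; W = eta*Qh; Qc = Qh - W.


eta = 1 - 263.4700/882.0210 = 0.7013
W = 0.7013 * 4464.0980 = 3130.6197 kJ
Qc = 4464.0980 - 3130.6197 = 1333.4783 kJ

eta = 70.1288%, W = 3130.6197 kJ, Qc = 1333.4783 kJ


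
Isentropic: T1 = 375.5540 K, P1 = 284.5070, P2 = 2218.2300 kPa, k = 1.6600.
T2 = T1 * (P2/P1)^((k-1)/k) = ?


(k-1)/k = 0.3976
(P2/P1)^exp = 2.2626
T2 = 375.5540 * 2.2626 = 849.7451 K

849.7451 K


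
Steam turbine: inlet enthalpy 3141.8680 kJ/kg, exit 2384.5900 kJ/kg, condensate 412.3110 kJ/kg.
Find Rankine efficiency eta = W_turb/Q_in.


W = 757.2780 kJ/kg
Q_in = 2729.5570 kJ/kg
eta = 0.2774 = 27.7436%

eta = 27.7436%


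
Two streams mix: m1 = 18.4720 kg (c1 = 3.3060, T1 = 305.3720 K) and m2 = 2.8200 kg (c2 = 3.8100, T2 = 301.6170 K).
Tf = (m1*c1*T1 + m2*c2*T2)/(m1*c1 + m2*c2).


num = 21889.2226
den = 71.8126
Tf = 304.8102 K

304.8102 K


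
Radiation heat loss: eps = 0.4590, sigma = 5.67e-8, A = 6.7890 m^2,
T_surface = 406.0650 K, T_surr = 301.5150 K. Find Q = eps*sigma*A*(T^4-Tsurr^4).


T^4 = 2.7188e+10
Tsurr^4 = 8.2649e+09
Q = 0.4590 * 5.67e-8 * 6.7890 * 1.8923e+10 = 3343.5037 W

3343.5037 W


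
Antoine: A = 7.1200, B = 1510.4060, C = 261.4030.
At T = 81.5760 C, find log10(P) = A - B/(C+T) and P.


C+T = 342.9790
B/(C+T) = 4.4038
log10(P) = 7.1200 - 4.4038 = 2.7162
P = 10^2.7162 = 520.2527 mmHg

520.2527 mmHg


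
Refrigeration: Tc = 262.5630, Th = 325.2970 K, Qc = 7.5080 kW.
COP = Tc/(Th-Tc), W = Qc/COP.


COP = 262.5630 / 62.7340 = 4.1853
W = 7.5080 / 4.1853 = 1.7939 kW

COP = 4.1853, W = 1.7939 kW


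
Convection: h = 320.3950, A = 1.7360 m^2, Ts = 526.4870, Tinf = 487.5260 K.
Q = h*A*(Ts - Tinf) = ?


dT = 38.9610 K
Q = 320.3950 * 1.7360 * 38.9610 = 21670.3311 W

21670.3311 W


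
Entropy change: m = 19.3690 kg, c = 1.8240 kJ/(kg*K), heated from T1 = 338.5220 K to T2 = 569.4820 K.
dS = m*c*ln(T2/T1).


T2/T1 = 1.6823
ln(T2/T1) = 0.5201
dS = 19.3690 * 1.8240 * 0.5201 = 18.3760 kJ/K

18.3760 kJ/K


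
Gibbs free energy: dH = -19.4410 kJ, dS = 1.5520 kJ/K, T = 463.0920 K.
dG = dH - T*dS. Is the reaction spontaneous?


T*dS = 463.0920 * 1.5520 = 718.7188 kJ
dG = -19.4410 - 718.7188 = -738.1598 kJ (spontaneous)

dG = -738.1598 kJ, spontaneous


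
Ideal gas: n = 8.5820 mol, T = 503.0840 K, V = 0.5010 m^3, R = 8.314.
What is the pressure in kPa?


P = nRT/V = 8.5820 * 8.314 * 503.0840 / 0.5010
= 35895.4197 / 0.5010 = 71647.5443 Pa = 71.6475 kPa

71.6475 kPa


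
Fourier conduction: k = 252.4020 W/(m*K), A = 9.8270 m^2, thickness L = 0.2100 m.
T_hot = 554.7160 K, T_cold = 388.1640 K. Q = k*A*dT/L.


dT = 166.5520 K
Q = 252.4020 * 9.8270 * 166.5520 / 0.2100 = 1967180.9287 W

1967180.9287 W


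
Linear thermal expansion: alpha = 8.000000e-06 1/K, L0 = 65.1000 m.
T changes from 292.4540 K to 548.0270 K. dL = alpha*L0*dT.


dT = 255.5730 K
dL = 8.000000e-06 * 65.1000 * 255.5730 = 0.133102 m
L_final = 65.233102 m

dL = 0.133102 m


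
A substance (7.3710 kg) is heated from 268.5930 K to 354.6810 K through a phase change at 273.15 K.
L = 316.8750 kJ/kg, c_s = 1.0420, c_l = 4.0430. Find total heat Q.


Q1 (sensible, solid) = 7.3710 * 1.0420 * 4.5570 = 35.0004 kJ
Q2 (latent) = 7.3710 * 316.8750 = 2335.6856 kJ
Q3 (sensible, liquid) = 7.3710 * 4.0430 * 81.5310 = 2429.7015 kJ
Q_total = 4800.3875 kJ

4800.3875 kJ


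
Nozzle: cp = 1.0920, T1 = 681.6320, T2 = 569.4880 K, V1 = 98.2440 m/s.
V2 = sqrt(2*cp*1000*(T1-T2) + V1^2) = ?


dT = 112.1440 K
2*cp*1000*dT = 244922.4960
V1^2 = 9651.8835
V2 = sqrt(254574.3795) = 504.5536 m/s

504.5536 m/s


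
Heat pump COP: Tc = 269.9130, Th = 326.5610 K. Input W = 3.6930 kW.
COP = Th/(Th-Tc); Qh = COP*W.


COP = 326.5610 / 56.6480 = 5.7647
Qh = 5.7647 * 3.6930 = 21.2892 kW

COP = 5.7647, Qh = 21.2892 kW


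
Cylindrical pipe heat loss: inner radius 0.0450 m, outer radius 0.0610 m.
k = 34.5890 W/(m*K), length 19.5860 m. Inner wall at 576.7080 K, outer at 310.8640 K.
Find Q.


dT = 265.8440 K
ln(ro/ri) = 0.3042
Q = 2*pi*34.5890*19.5860*265.8440 / 0.3042 = 3719761.0242 W

3719761.0242 W


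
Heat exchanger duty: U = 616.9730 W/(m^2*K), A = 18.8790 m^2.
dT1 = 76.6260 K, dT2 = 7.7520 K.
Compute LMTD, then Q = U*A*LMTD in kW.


LMTD = 30.0630 K
Q = 616.9730 * 18.8790 * 30.0630 = 350169.3240 W = 350.1693 kW

350.1693 kW


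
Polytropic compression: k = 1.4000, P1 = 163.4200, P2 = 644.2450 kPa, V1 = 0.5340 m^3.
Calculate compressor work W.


(k-1)/k = 0.2857
(P2/P1)^exp = 1.4798
W = 3.5000 * 163.4200 * 0.5340 * (1.4798 - 1) = 146.5568 kJ

146.5568 kJ


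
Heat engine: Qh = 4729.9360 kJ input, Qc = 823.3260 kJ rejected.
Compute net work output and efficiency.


W = 4729.9360 - 823.3260 = 3906.6100 kJ
eta = 3906.6100 / 4729.9360 = 0.8259 = 82.5933%

W = 3906.6100 kJ, eta = 82.5933%


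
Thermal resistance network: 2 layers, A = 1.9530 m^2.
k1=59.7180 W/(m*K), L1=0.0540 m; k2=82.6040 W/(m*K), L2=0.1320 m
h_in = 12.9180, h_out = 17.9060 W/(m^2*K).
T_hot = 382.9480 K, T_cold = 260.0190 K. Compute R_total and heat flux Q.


R_conv_in = 1/(12.9180*1.9530) = 0.0396
R_1 = 0.0540/(59.7180*1.9530) = 0.0005
R_2 = 0.1320/(82.6040*1.9530) = 0.0008
R_conv_out = 1/(17.9060*1.9530) = 0.0286
R_total = 0.0695 K/W
Q = 122.9290 / 0.0695 = 1768.4069 W

R_total = 0.0695 K/W, Q = 1768.4069 W


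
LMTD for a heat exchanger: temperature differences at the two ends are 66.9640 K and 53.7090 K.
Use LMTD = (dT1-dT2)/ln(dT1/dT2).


dT1/dT2 = 1.2468
ln(dT1/dT2) = 0.2206
LMTD = 13.2550 / 0.2206 = 60.0931 K

60.0931 K


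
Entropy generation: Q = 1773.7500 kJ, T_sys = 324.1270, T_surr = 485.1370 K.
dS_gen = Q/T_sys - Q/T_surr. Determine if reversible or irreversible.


dS_sys = 1773.7500/324.1270 = 5.4724 kJ/K
dS_surr = -1773.7500/485.1370 = -3.6562 kJ/K
dS_gen = 5.4724 - 3.6562 = 1.8162 kJ/K (irreversible)

dS_gen = 1.8162 kJ/K, irreversible


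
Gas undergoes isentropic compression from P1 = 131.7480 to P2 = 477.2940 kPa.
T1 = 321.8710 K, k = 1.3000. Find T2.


(k-1)/k = 0.2308
(P2/P1)^exp = 1.3459
T2 = 321.8710 * 1.3459 = 433.2031 K

433.2031 K


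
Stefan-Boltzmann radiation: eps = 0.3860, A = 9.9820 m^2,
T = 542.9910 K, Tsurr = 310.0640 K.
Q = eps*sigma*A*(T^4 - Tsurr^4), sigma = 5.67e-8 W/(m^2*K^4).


T^4 = 8.6930e+10
Tsurr^4 = 9.2428e+09
Q = 0.3860 * 5.67e-8 * 9.9820 * 7.7687e+10 = 16972.1995 W

16972.1995 W


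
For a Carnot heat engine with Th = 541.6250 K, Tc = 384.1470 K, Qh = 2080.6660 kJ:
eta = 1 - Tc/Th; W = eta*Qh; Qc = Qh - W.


eta = 1 - 384.1470/541.6250 = 0.2908
W = 0.2908 * 2080.6660 = 604.9557 kJ
Qc = 2080.6660 - 604.9557 = 1475.7103 kJ

eta = 29.0751%, W = 604.9557 kJ, Qc = 1475.7103 kJ


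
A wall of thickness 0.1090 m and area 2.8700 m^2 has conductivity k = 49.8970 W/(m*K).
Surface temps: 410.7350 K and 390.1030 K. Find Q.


dT = 20.6320 K
Q = 49.8970 * 2.8700 * 20.6320 / 0.1090 = 27106.3576 W

27106.3576 W


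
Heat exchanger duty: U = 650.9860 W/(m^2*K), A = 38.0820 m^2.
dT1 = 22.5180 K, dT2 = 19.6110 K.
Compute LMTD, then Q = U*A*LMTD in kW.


LMTD = 21.0310 K
Q = 650.9860 * 38.0820 * 21.0310 = 521376.9820 W = 521.3770 kW

521.3770 kW


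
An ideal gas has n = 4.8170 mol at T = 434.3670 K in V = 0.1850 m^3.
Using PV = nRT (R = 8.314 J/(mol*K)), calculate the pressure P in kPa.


P = nRT/V = 4.8170 * 8.314 * 434.3670 / 0.1850
= 17395.7633 / 0.1850 = 94031.1530 Pa = 94.0312 kPa

94.0312 kPa


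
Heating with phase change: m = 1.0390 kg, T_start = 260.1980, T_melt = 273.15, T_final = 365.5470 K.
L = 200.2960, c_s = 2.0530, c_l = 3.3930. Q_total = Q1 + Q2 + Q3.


Q1 (sensible, solid) = 1.0390 * 2.0530 * 12.9520 = 27.6275 kJ
Q2 (latent) = 1.0390 * 200.2960 = 208.1075 kJ
Q3 (sensible, liquid) = 1.0390 * 3.3930 * 92.3970 = 325.7296 kJ
Q_total = 561.4647 kJ

561.4647 kJ


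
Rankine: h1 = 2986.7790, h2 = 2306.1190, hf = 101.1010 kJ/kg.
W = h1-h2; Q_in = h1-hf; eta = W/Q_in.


W = 680.6600 kJ/kg
Q_in = 2885.6780 kJ/kg
eta = 0.2359 = 23.5875%

eta = 23.5875%


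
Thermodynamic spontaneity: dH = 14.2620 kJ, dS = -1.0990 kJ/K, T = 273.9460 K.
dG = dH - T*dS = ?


T*dS = 273.9460 * -1.0990 = -301.0667 kJ
dG = 14.2620 + 301.0667 = 315.3287 kJ (non-spontaneous)

dG = 315.3287 kJ, non-spontaneous


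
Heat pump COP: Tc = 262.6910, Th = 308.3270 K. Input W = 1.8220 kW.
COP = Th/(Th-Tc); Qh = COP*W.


COP = 308.3270 / 45.6360 = 6.7562
Qh = 6.7562 * 1.8220 = 12.3098 kW

COP = 6.7562, Qh = 12.3098 kW


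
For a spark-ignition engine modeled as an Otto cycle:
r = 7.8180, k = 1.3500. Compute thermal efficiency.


r^(k-1) = 2.0539
eta = 1 - 1/2.0539 = 0.5131 = 51.3126%

51.3126%


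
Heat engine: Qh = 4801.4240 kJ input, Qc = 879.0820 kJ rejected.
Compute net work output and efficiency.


W = 4801.4240 - 879.0820 = 3922.3420 kJ
eta = 3922.3420 / 4801.4240 = 0.8169 = 81.6912%

W = 3922.3420 kJ, eta = 81.6912%


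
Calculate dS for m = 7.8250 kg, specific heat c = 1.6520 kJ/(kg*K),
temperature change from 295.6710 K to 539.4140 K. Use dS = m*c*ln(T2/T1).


T2/T1 = 1.8244
ln(T2/T1) = 0.6012
dS = 7.8250 * 1.6520 * 0.6012 = 7.7721 kJ/K

7.7721 kJ/K


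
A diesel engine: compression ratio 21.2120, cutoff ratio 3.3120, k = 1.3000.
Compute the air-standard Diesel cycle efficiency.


r^(k-1) = 2.5002
rc^k = 4.7437
eta = 0.5018 = 50.1809%

50.1809%


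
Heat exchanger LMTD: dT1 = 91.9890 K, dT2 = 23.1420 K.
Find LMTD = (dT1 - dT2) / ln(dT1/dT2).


dT1/dT2 = 3.9750
ln(dT1/dT2) = 1.3800
LMTD = 68.8470 / 1.3800 = 49.8884 K

49.8884 K


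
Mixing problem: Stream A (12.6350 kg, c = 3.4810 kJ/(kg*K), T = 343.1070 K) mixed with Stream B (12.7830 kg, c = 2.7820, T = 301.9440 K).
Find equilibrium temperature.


num = 25828.5062
den = 79.5447
Tf = 324.7041 K

324.7041 K


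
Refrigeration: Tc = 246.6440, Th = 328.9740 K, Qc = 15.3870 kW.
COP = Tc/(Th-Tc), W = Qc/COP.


COP = 246.6440 / 82.3300 = 2.9958
W = 15.3870 / 2.9958 = 5.1362 kW

COP = 2.9958, W = 5.1362 kW


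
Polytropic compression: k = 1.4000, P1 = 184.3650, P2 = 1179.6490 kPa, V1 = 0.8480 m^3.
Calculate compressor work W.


(k-1)/k = 0.2857
(P2/P1)^exp = 1.6994
W = 3.5000 * 184.3650 * 0.8480 * (1.6994 - 1) = 382.7327 kJ

382.7327 kJ


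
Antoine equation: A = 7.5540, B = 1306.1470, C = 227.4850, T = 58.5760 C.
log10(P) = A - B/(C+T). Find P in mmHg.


C+T = 286.0610
B/(C+T) = 4.5660
log10(P) = 7.5540 - 4.5660 = 2.9880
P = 10^2.9880 = 972.8062 mmHg

972.8062 mmHg


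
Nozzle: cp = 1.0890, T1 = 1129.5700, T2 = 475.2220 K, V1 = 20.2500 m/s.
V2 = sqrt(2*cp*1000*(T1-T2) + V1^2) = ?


dT = 654.3480 K
2*cp*1000*dT = 1425169.9440
V1^2 = 410.0625
V2 = sqrt(1425580.0065) = 1193.9766 m/s

1193.9766 m/s


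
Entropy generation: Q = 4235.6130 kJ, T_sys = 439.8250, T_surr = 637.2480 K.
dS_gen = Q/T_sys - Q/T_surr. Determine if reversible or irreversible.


dS_sys = 4235.6130/439.8250 = 9.6302 kJ/K
dS_surr = -4235.6130/637.2480 = -6.6467 kJ/K
dS_gen = 9.6302 - 6.6467 = 2.9835 kJ/K (irreversible)

dS_gen = 2.9835 kJ/K, irreversible


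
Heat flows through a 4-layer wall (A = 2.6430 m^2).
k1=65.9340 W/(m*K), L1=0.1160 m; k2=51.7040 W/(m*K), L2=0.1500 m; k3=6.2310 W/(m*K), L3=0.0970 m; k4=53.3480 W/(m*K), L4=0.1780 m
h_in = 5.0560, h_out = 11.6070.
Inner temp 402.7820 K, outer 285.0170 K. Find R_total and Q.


R_conv_in = 1/(5.0560*2.6430) = 0.0748
R_1 = 0.1160/(65.9340*2.6430) = 0.0007
R_2 = 0.1500/(51.7040*2.6430) = 0.0011
R_3 = 0.0970/(6.2310*2.6430) = 0.0059
R_4 = 0.1780/(53.3480*2.6430) = 0.0013
R_conv_out = 1/(11.6070*2.6430) = 0.0326
R_total = 0.1163 K/W
Q = 117.7650 / 0.1163 = 1012.1911 W

R_total = 0.1163 K/W, Q = 1012.1911 W


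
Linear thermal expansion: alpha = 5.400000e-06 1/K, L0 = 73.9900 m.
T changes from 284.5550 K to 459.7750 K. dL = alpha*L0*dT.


dT = 175.2200 K
dL = 5.400000e-06 * 73.9900 * 175.2200 = 0.070008 m
L_final = 74.060008 m

dL = 0.070008 m


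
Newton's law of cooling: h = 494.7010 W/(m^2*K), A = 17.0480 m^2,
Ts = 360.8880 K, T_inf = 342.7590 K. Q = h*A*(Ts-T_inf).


dT = 18.1290 K
Q = 494.7010 * 17.0480 * 18.1290 = 152893.8701 W

152893.8701 W


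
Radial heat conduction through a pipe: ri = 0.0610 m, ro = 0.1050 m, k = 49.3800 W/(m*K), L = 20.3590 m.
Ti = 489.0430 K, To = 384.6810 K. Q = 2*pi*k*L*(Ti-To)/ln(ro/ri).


dT = 104.3620 K
ln(ro/ri) = 0.5431
Q = 2*pi*49.3800*20.3590*104.3620 / 0.5431 = 1213838.1799 W

1213838.1799 W


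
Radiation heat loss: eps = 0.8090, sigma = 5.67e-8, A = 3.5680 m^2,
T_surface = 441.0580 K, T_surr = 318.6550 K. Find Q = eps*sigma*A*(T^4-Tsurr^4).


T^4 = 3.7843e+10
Tsurr^4 = 1.0311e+10
Q = 0.8090 * 5.67e-8 * 3.5680 * 2.7532e+10 = 4506.0613 W

4506.0613 W


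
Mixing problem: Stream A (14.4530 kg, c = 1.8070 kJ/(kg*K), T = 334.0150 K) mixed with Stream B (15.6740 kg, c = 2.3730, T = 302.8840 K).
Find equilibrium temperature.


num = 19988.9157
den = 63.3110
Tf = 315.7259 K

315.7259 K


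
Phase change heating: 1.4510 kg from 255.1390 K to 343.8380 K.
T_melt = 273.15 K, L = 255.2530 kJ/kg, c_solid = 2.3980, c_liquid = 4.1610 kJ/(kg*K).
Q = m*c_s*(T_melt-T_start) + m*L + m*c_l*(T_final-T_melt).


Q1 (sensible, solid) = 1.4510 * 2.3980 * 18.0110 = 62.6692 kJ
Q2 (latent) = 1.4510 * 255.2530 = 370.3721 kJ
Q3 (sensible, liquid) = 1.4510 * 4.1610 * 70.6880 = 426.7866 kJ
Q_total = 859.8280 kJ

859.8280 kJ


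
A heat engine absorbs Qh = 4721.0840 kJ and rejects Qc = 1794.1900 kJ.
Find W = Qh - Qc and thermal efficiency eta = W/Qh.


W = 4721.0840 - 1794.1900 = 2926.8940 kJ
eta = 2926.8940 / 4721.0840 = 0.6200 = 61.9962%

W = 2926.8940 kJ, eta = 61.9962%


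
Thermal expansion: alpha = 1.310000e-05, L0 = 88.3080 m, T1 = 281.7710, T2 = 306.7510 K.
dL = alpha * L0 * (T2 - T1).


dT = 24.9800 K
dL = 1.310000e-05 * 88.3080 * 24.9800 = 0.028898 m
L_final = 88.336898 m

dL = 0.028898 m


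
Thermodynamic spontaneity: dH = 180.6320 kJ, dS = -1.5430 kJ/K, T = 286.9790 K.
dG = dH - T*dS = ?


T*dS = 286.9790 * -1.5430 = -442.8086 kJ
dG = 180.6320 + 442.8086 = 623.4406 kJ (non-spontaneous)

dG = 623.4406 kJ, non-spontaneous


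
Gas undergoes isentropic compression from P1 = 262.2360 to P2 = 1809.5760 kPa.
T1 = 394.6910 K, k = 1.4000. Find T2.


(k-1)/k = 0.2857
(P2/P1)^exp = 1.7365
T2 = 394.6910 * 1.7365 = 685.3912 K

685.3912 K


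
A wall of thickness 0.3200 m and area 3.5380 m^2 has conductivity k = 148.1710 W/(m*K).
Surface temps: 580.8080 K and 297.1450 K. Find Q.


dT = 283.6630 K
Q = 148.1710 * 3.5380 * 283.6630 / 0.3200 = 464701.1571 W

464701.1571 W


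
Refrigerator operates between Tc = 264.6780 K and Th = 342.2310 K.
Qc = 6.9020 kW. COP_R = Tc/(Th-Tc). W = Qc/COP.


COP = 264.6780 / 77.5530 = 3.4129
W = 6.9020 / 3.4129 = 2.0223 kW

COP = 3.4129, W = 2.0223 kW


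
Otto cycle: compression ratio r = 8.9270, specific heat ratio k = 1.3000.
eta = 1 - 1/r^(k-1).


r^(k-1) = 1.9285
eta = 1 - 1/1.9285 = 0.4815 = 48.1453%

48.1453%


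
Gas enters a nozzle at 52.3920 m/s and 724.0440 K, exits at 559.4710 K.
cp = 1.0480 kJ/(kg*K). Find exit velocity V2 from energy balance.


dT = 164.5730 K
2*cp*1000*dT = 344945.0080
V1^2 = 2744.9217
V2 = sqrt(347689.9297) = 589.6524 m/s

589.6524 m/s


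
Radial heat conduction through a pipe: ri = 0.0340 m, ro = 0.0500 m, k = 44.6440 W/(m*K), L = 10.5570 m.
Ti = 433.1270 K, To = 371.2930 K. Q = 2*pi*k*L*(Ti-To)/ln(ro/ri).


dT = 61.8340 K
ln(ro/ri) = 0.3857
Q = 2*pi*44.6440*10.5570*61.8340 / 0.3857 = 474792.0522 W

474792.0522 W


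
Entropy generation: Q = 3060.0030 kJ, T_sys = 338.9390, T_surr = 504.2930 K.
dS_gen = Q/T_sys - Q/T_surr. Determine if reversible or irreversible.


dS_sys = 3060.0030/338.9390 = 9.0282 kJ/K
dS_surr = -3060.0030/504.2930 = -6.0679 kJ/K
dS_gen = 9.0282 - 6.0679 = 2.9603 kJ/K (irreversible)

dS_gen = 2.9603 kJ/K, irreversible
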